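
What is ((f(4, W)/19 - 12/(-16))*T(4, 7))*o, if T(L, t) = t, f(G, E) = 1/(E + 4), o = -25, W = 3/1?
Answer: -10075/76 ≈ -132.57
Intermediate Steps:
W = 3 (W = 3*1 = 3)
f(G, E) = 1/(4 + E)
((f(4, W)/19 - 12/(-16))*T(4, 7))*o = ((1/((4 + 3)*19) - 12/(-16))*7)*(-25) = (((1/19)/7 - 12*(-1/16))*7)*(-25) = (((⅐)*(1/19) + ¾)*7)*(-25) = ((1/133 + ¾)*7)*(-25) = ((403/532)*7)*(-25) = (403/76)*(-25) = -10075/76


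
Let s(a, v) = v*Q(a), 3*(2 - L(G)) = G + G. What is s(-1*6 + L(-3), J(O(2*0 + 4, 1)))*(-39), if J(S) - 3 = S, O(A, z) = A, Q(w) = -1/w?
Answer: -273/2 ≈ -136.50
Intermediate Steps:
L(G) = 2 - 2*G/3 (L(G) = 2 - (G + G)/3 = 2 - 2*G/3)
J(S) = 3 + S
s(a, v) = -v/a (s(a, v) = v*(-1/a) = -v/a)
s(-1*6 + L(-3), J(O(2*0 + 4, 1)))*(-39) = -(3 + (2*0 + 4))/(-1*6 + (2 - ⅔*(-3)))*(-39) = -(3 + (0 + 4))/(-6 + (2 + 2))*(-39) = -(3 + 4)/(-6 + 4)*(-39) = -1*7/(-2)*(-39) = -1*7*(-½)*(-39) = (7/2)*(-39) = -273/2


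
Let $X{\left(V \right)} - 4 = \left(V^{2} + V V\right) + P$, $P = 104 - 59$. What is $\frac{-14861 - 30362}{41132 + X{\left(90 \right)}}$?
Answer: $- \frac{45223}{57381} \approx -0.78812$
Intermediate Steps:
$P = 45$
$X{\left(V \right)} = 49 + 2 V^{2}$ ($X{\left(V \right)} = 4 + \left(\left(V^{2} + V V\right) + 45\right) = 4 + \left(\left(V^{2} + V^{2}\right) + 45\right) = 4 + \left(2 V^{2} + 45\right) = 4 + \left(45 + 2 V^{2}\right) = 49 + 2 V^{2}$)
$\frac{-14861 - 30362}{41132 + X{\left(90 \right)}} = \frac{-14861 - 30362}{41132 + \left(49 + 2 \cdot 90^{2}\right)} = - \frac{45223}{41132 + \left(49 + 2 \cdot 8100\right)} = - \frac{45223}{41132 + \left(49 + 16200\right)} = - \frac{45223}{41132 + 16249} = - \frac{45223}{57381}$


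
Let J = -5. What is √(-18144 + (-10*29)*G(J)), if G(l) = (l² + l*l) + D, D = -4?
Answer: 2*I*√7871 ≈ 177.44*I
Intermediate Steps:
G(l) = -4 + 2*l² (G(l) = (l² + l*l) - 4 = (l² + l²) - 4 = 2*l² - 4 = -4 + 2*l²)
√(-18144 + (-10*29)*G(J)) = √(-18144 + (-10*29)*(-4 + 2*(-5)²)) = √(-18144 - 290*(-4 + 2*25)) = √(-18144 - 290*(-4 + 50)) = √(-18144 - 290*46) = √(-18144 - 13340) = √(-31484) = 2*I*√7871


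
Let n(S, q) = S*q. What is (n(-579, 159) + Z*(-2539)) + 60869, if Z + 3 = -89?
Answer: 202396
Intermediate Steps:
Z = -92 (Z = -3 - 89 = -92)
(n(-579, 159) + Z*(-2539)) + 60869 = (-579*159 - 92*(-2539)) + 60869 = (-92061 + 233588) + 60869 = 141527 + 60869 = 202396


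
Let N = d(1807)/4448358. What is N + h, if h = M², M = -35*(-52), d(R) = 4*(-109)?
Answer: 7367370519382/2224179 ≈ 3.3124e+6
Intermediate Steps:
d(R) = -436
M = 1820
N = -218/2224179 (N = -436/4448358 = -436*1/4448358 = -218/2224179 ≈ -9.8014e-5)
h = 3312400 (h = 1820² = 3312400)
N + h = -218/2224179 + 3312400 = 7367370519382/2224179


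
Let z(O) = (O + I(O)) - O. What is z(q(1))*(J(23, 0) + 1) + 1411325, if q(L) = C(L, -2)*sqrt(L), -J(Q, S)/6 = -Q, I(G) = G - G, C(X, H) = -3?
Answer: 1411325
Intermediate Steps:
I(G) = 0
J(Q, S) = 6*Q (J(Q, S) = -(-6)*Q = 6*Q)
q(L) = -3*sqrt(L)
z(O) = 0 (z(O) = (O + 0) - O = O - O = 0)
z(q(1))*(J(23, 0) + 1) + 1411325 = 0*(6*23 + 1) + 1411325 = 0*(138 + 1) + 1411325 = 0*139 + 1411325 = 0 + 1411325 = 1411325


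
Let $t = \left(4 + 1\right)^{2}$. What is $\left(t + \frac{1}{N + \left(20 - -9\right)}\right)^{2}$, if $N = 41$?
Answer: $\frac{3066001}{4900} \approx 625.71$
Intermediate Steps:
$t = 25$ ($t = 5^{2} = 25$)
$\left(t + \frac{1}{N + \left(20 - -9\right)}\right)^{2} = \left(25 + \frac{1}{41 + \left(20 - -9\right)}\right)^{2} = \left(25 + \frac{1}{41 + \left(20 + 9\right)}\right)^{2} = \left(25 + \frac{1}{41 + 29}\right)^{2} = \left(25 + \frac{1}{70}\right)^{2} = \left(\frac{1751}{70}\right)^{2} = \frac{3066001}{4900}$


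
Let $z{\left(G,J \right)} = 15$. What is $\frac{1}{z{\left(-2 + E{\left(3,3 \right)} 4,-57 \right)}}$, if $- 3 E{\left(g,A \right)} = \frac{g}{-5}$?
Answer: $\frac{1}{15} \approx 0.066667$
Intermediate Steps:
$E{\left(g,A \right)} = \frac{g}{15}$ ($E{\left(g,A \right)} = - \frac{g \frac{1}{-5}}{3} = - \frac{g \left(- \frac{1}{5}\right)}{3} = - \frac{\left(- \frac{1}{5}\right) g}{3} = \frac{g}{15}$)
$\frac{1}{z{\left(-2 + E{\left(3,3 \right)} 4,-57 \right)}} = \frac{1}{15}$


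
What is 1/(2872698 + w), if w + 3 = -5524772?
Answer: -1/2652077 ≈ -3.7706e-7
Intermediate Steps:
w = -5524775 (w = -3 - 5524772 = -5524775)
1/(2872698 + w) = 1/(2872698 - 5524775) = 1/(-2652077) = -1/2652077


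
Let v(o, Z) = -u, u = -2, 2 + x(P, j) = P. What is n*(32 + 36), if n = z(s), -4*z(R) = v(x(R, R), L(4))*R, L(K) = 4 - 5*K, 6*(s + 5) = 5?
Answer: 425/3 ≈ 141.67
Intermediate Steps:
s = -25/6 (s = -5 + (1/6)*5 = -5 + 5/6 = -25/6 ≈ -4.1667)
x(P, j) = -2 + P
v(o, Z) = 2 (v(o, Z) = -1*(-2) = 2)
z(R) = -R/2
n = 25/12 (n = -1/2*(-25/6) = 25/12 ≈ 2.0833)
n*(32 + 36) = 25*(32 + 36)/12 = (25/12)*68 = 425/3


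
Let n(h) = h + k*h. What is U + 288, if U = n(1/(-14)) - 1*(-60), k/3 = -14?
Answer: 4913/14 ≈ 350.93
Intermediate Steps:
k = -42 (k = 3*(-14) = -42)
n(h) = -41*h (n(h) = h - 42*h = -41*h)
U = 881/14 (U = -41/(-14) - 1*(-60) = -41*(-1/14) + 60 = 41/14 + 60 = 881/14 ≈ 62.929)
U + 288 = 881/14 + 288 = 4913/14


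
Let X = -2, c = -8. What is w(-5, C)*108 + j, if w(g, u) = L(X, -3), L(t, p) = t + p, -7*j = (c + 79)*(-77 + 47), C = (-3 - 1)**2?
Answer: -1650/7 ≈ -235.71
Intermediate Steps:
C = 16 (C = (-4)**2 = 16)
j = 2130/7 (j = -(-8 + 79)*(-77 + 47)/7 = -71*(-30)/7 = -1/7*(-2130) = 2130/7 ≈ 304.29)
L(t, p) = p + t
w(g, u) = -5 (w(g, u) = -3 - 2 = -5)
w(-5, C)*108 + j = -5*108 + 2130/7 = -540 + 2130/7 = -1650/7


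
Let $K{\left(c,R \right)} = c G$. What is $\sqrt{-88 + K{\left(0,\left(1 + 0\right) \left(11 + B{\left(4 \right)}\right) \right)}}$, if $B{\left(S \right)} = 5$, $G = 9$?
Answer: $2 i \sqrt{22} \approx 9.3808 i$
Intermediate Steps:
$K{\left(c,R \right)} = 9 c$ ($K{\left(c,R \right)} = c 9 = 9 c$)
$\sqrt{-88 + K{\left(0,\left(1 + 0\right) \left(11 + B{\left(4 \right)}\right) \right)}} = \sqrt{-88 + 9 \cdot 0} = \sqrt{-88 + 0} = \sqrt{-88} = 2 i \sqrt{22}$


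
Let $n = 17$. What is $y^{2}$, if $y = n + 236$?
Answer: $64009$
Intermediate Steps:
$y = 253$ ($y = 17 + 236 = 253$)
$y^{2} = 253^{2} = 64009$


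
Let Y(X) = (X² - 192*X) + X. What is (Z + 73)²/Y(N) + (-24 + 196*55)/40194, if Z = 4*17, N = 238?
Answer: 1397285/683298 ≈ 2.0449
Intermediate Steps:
Z = 68
Y(X) = X² - 191*X
(Z + 73)²/Y(N) + (-24 + 196*55)/40194 = (68 + 73)²/((238*(-191 + 238))) + (-24 + 196*55)/40194 = 141²/((238*47)) + (-24 + 10780)*(1/40194) = 19881/11186 + 10756*(1/40194) = 19881*(1/11186) + 5378/20097 = 423/238 + 5378/20097 = 1397285/683298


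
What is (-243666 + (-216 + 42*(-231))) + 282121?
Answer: 28537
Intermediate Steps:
(-243666 + (-216 + 42*(-231))) + 282121 = (-243666 + (-216 - 9702)) + 282121 = (-243666 - 9918) + 282121 = -253584 + 282121 = 28537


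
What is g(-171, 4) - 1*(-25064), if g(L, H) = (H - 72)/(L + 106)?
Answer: 1629228/65 ≈ 25065.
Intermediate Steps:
g(L, H) = (-72 + H)/(106 + L)
g(-171, 4) - 1*(-25064) = (-72 + 4)/(106 - 171) - 1*(-25064) = -68/(-65) + 25064 = -1/65*(-68) + 25064 = 68/65 + 25064 = 1629228/65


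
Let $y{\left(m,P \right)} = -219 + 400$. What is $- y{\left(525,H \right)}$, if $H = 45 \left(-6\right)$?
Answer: $-181$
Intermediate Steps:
$H = -270$
$y{\left(m,P \right)} = 181$
$- y{\left(525,H \right)} = \left(-1\right) 181 = -181$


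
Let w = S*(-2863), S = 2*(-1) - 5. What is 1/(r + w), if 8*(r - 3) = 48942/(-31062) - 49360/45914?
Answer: 950787112/19057261844319 ≈ 4.9891e-5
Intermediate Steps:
r = 2537332727/950787112 (r = 3 + (48942/(-31062) - 49360/45914)/8 = 3 + (48942*(-1/31062) - 49360*1/45914)/8 = 3 + (-8157/5177 - 24680/22957)/8 = 3 + (1/8)*(-315028609/118848389) = 3 - 315028609/950787112 = 2537332727/950787112 ≈ 2.6687)
S = -7 (S = -2 - 5 = -7)
w = 20041 (w = -7*(-2863) = 20041)
1/(r + w) = 1/(2537332727/950787112 + 20041) = 1/(19057261844319/950787112) = 950787112/19057261844319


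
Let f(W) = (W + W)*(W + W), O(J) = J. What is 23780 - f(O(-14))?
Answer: 22996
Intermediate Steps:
f(W) = 4*W² (f(W) = (2*W)*(2*W) = 4*W²)
23780 - f(O(-14)) = 23780 - 4*(-14)² = 23780 - 4*196 = 23780 - 1*784 = 23780 - 784 = 22996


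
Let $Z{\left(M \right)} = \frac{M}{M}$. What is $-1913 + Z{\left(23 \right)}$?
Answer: $-1912$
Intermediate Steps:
$Z{\left(M \right)} = 1$
$-1913 + Z{\left(23 \right)} = -1913 + 1 = -1912$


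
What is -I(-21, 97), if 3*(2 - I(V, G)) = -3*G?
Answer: -99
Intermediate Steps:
I(V, G) = 2 + G (I(V, G) = 2 - (-1)*G = 2 + G)
-I(-21, 97) = -(2 + 97) = -1*99 = -99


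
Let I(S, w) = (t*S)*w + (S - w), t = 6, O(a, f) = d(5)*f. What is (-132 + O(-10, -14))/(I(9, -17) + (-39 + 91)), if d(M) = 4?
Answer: 47/210 ≈ 0.22381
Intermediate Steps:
O(a, f) = 4*f
I(S, w) = S - w + 6*S*w (I(S, w) = (6*S)*w + (S - w) = 6*S*w + (S - w) = S - w + 6*S*w)
(-132 + O(-10, -14))/(I(9, -17) + (-39 + 91)) = (-132 + 4*(-14))/((9 - 1*(-17) + 6*9*(-17)) + (-39 + 91)) = (-132 - 56)/((9 + 17 - 918) + 52) = -188/(-892 + 52) = -188/(-840) = -188*(-1/840) = 47/210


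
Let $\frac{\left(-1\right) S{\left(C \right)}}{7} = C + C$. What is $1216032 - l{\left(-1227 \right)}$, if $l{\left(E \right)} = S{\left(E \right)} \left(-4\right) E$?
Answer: $-83093592$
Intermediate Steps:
$S{\left(C \right)} = - 14 C$ ($S{\left(C \right)} = - 7 \left(C + C\right) = - 7 \cdot 2 C = - 14 C$)
$l{\left(E \right)} = 56 E^{2}$ ($l{\left(E \right)} = - 14 E \left(-4\right) E = 56 E E = 56 E^{2}$)
$1216032 - l{\left(-1227 \right)} = 1216032 - 56 \left(-1227\right)^{2} = 1216032 - 56 \cdot 1505529 = 1216032 - 84309624 = -83093592$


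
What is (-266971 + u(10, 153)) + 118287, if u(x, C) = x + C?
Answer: -148521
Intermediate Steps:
u(x, C) = C + x
(-266971 + u(10, 153)) + 118287 = (-266971 + (153 + 10)) + 118287 = (-266971 + 163) + 118287 = -266808 + 118287 = -148521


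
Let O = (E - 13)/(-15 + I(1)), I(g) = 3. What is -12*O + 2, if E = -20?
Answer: -31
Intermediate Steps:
O = 11/4 (O = (-20 - 13)/(-15 + 3) = -33/(-12) = -33*(-1/12) = 11/4 ≈ 2.7500)
-12*O + 2 = -12*11/4 + 2 = -33 + 2 = -31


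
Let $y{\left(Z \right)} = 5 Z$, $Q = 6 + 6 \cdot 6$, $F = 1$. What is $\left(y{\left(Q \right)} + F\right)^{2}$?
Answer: $44521$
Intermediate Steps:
$Q = 42$ ($Q = 6 + 36 = 42$)
$\left(y{\left(Q \right)} + F\right)^{2} = \left(5 \cdot 42 + 1\right)^{2} = \left(210 + 1\right)^{2} = 211^{2} = 44521$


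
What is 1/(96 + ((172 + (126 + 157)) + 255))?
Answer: 1/806 ≈ 0.0012407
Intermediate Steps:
1/(96 + ((172 + (126 + 157)) + 255)) = 1/(96 + ((172 + 283) + 255)) = 1/(96 + (455 + 255)) = 1/(96 + 710) = 1/806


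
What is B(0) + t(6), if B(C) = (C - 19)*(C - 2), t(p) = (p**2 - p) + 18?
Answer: 86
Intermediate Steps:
t(p) = 18 + p**2 - p
B(C) = (-19 + C)*(-2 + C)
B(0) + t(6) = (38 + 0**2 - 21*0) + (18 + 6**2 - 1*6) = (38 + 0 + 0) + (18 + 36 - 6) = 38 + 48 = 86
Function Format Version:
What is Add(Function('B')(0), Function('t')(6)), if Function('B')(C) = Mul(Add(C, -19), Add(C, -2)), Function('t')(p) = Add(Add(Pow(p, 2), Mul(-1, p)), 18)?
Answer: 86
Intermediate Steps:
Function('t')(p) = Add(18, Pow(p, 2), Mul(-1, p))
Function('B')(C) = Mul(Add(-19, C), Add(-2, C))
Add(Function('B')(0), Function('t')(6)) = Add(Add(38, Pow(0, 2), Mul(-21, 0)), Add(18, Pow(6, 2), Mul(-1, 6))) = Add(Add(38, 0, 0), Add(18, 36, -6)) = Add(38, 48) = 86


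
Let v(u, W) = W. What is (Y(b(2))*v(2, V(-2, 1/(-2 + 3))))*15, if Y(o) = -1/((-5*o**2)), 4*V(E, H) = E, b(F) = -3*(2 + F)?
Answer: -1/96 ≈ -0.010417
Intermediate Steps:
b(F) = -6 - 3*F
V(E, H) = E/4
Y(o) = 1/(5*o**2) (Y(o) = -(-1)/(5*o**2) = 1/(5*o**2))
(Y(b(2))*v(2, V(-2, 1/(-2 + 3))))*15 = ((1/(5*(-6 - 3*2)**2))*((1/4)*(-2)))*15 = ((1/(5*(-6 - 6)**2))*(-1/2))*15 = (((1/5)/(-12)**2)*(-1/2))*15 = (((1/5)*(1/144))*(-1/2))*15 = ((1/720)*(-1/2))*15 = -1/1440*15 = -1/96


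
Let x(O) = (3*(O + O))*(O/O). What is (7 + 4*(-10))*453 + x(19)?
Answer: -14835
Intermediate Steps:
x(O) = 6*O (x(O) = (3*(2*O))*1 = (6*O)*1 = 6*O)
(7 + 4*(-10))*453 + x(19) = (7 + 4*(-10))*453 + 6*19 = (7 - 40)*453 + 114 = -33*453 + 114 = -14949 + 114 = -14835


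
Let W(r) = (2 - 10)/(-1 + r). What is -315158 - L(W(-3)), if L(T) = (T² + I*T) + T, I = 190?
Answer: -315544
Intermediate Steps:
W(r) = -8/(-1 + r)
L(T) = T² + 191*T (L(T) = (T² + 190*T) + T = T² + 191*T)
-315158 - L(W(-3)) = -315158 - (-8/(-1 - 3))*(191 - 8/(-1 - 3)) = -315158 - (-8/(-4))*(191 - 8/(-4)) = -315158 - (-8*(-¼))*(191 - 8*(-¼)) = -315158 - 2*(191 + 2) = -315158 - 2*193 = -315158 - 1*386 = -315158 - 386 = -315544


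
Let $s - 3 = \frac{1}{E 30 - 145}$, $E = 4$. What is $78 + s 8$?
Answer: $\frac{2542}{25} \approx 101.68$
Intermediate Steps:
$s = \frac{74}{25}$ ($s = 3 + \frac{1}{4 \cdot 30 - 145} = 3 + \frac{1}{120 - 145} = 3 + \frac{1}{-25} = 3 - \frac{1}{25} = \frac{74}{25} \approx 2.96$)
$78 + s 8 = 78 + \frac{74}{25} \cdot 8 = 78 + \frac{592}{25} = \frac{2542}{25}$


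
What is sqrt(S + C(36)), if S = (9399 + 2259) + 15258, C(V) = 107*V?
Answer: 4*sqrt(1923) ≈ 175.41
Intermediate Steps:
S = 26916 (S = 11658 + 15258 = 26916)
sqrt(S + C(36)) = sqrt(26916 + 107*36) = sqrt(26916 + 3852) = sqrt(30768) = 4*sqrt(1923)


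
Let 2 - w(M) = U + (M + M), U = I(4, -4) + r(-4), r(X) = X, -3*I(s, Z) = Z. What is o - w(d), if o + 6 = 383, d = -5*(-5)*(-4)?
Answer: 517/3 ≈ 172.33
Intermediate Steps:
I(s, Z) = -Z/3
d = -100 (d = 25*(-4) = -100)
U = -8/3 (U = -⅓*(-4) - 4 = 4/3 - 4 = -8/3 ≈ -2.6667)
w(M) = 14/3 - 2*M (w(M) = 2 - (-8/3 + (M + M)) = 2 - (-8/3 + 2*M) = 2 + (8/3 - 2*M) = 14/3 - 2*M)
o = 377 (o = -6 + 383 = 377)
o - w(d) = 377 - (14/3 - 2*(-100)) = 377 - (14/3 + 200) = 377 - 1*614/3 = 377 - 614/3 = 517/3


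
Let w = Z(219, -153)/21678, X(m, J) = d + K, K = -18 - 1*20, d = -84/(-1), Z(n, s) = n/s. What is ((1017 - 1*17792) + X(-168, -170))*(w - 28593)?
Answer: 528833665473883/1105578 ≈ 4.7833e+8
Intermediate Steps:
d = 84 (d = -84*(-1) = 84)
K = -38 (K = -18 - 20 = -38)
X(m, J) = 46 (X(m, J) = 84 - 38 = 46)
w = -73/1105578 (w = (219/(-153))/21678 = (219*(-1/153))*(1/21678) = -73/51*1/21678 = -73/1105578 ≈ -6.6029e-5)
((1017 - 1*17792) + X(-168, -170))*(w - 28593) = ((1017 - 1*17792) + 46)*(-73/1105578 - 28593) = ((1017 - 17792) + 46)*(-31611791827/1105578) = (-16775 + 46)*(-31611791827/1105578) = -16729*(-31611791827/1105578) = 528833665473883/1105578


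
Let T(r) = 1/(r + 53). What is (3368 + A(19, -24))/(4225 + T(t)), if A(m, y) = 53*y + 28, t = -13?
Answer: 84960/169001 ≈ 0.50272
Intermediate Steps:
A(m, y) = 28 + 53*y
T(r) = 1/(53 + r)
(3368 + A(19, -24))/(4225 + T(t)) = (3368 + (28 + 53*(-24)))/(4225 + 1/(53 - 13)) = (3368 + (28 - 1272))/(4225 + 1/40) = (3368 - 1244)/(4225 + 1/40) = 2124/(169001/40) = 2124*(40/169001) = 84960/169001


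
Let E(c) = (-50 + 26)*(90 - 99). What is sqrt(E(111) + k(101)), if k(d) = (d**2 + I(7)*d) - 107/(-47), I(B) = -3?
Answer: sqrt(22346855)/47 ≈ 100.58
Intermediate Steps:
E(c) = 216 (E(c) = -24*(-9) = 216)
k(d) = 107/47 + d**2 - 3*d (k(d) = (d**2 - 3*d) - 107/(-47) = (d**2 - 3*d) - 107*(-1/47) = (d**2 - 3*d) + 107/47 = 107/47 + d**2 - 3*d)
sqrt(E(111) + k(101)) = sqrt(216 + (107/47 + 101**2 - 3*101)) = sqrt(216 + (107/47 + 10201 - 303)) = sqrt(216 + 465313/47) = sqrt(475465/47) = sqrt(22346855)/47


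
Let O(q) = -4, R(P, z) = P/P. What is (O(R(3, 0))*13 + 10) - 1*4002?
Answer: -4044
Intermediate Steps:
R(P, z) = 1
(O(R(3, 0))*13 + 10) - 1*4002 = (-4*13 + 10) - 1*4002 = (-52 + 10) - 4002 = -42 - 4002 = -4044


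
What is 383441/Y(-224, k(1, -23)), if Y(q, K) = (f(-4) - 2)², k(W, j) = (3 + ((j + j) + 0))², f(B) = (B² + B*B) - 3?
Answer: 383441/729 ≈ 525.98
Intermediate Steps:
f(B) = -3 + 2*B² (f(B) = (B² + B²) - 3 = 2*B² - 3 = -3 + 2*B²)
k(W, j) = (3 + 2*j)² (k(W, j) = (3 + (2*j + 0))² = (3 + 2*j)²)
Y(q, K) = 729 (Y(q, K) = ((-3 + 2*(-4)²) - 2)² = ((-3 + 2*16) - 2)² = ((-3 + 32) - 2)² = (29 - 2)² = 27² = 729)
383441/Y(-224, k(1, -23)) = 383441/729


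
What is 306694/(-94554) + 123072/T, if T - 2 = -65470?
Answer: -3964449085/773782659 ≈ -5.1235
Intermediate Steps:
T = -65468 (T = 2 - 65470 = -65468)
306694/(-94554) + 123072/T = 306694/(-94554) + 123072/(-65468) = 306694*(-1/94554) + 123072*(-1/65468) = -153347/47277 - 30768/16367 = -3964449085/773782659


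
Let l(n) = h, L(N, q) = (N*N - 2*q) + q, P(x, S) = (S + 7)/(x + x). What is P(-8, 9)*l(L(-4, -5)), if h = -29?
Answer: 29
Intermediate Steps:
P(x, S) = (7 + S)/(2*x) (P(x, S) = (7 + S)/((2*x)) = (7 + S)*(1/(2*x)) = (7 + S)/(2*x))
L(N, q) = N² - q (L(N, q) = (N² - 2*q) + q = N² - q)
l(n) = -29
P(-8, 9)*l(L(-4, -5)) = ((½)*(7 + 9)/(-8))*(-29) = ((½)*(-⅛)*16)*(-29) = -1*(-29) = 29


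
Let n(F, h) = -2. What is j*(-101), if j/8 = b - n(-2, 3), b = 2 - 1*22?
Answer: 14544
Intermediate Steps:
b = -20 (b = 2 - 22 = -20)
j = -144 (j = 8*(-20 - 1*(-2)) = 8*(-20 + 2) = 8*(-18) = -144)
j*(-101) = -144*(-101) = 14544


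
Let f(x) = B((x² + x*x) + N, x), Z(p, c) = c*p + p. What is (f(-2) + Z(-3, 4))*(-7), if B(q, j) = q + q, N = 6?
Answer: -91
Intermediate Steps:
Z(p, c) = p + c*p
B(q, j) = 2*q
f(x) = 12 + 4*x² (f(x) = 2*((x² + x*x) + 6) = 2*((x² + x²) + 6) = 2*(2*x² + 6) = 2*(6 + 2*x²) = 12 + 4*x²)
(f(-2) + Z(-3, 4))*(-7) = ((12 + 4*(-2)²) - 3*(1 + 4))*(-7) = ((12 + 4*4) - 3*5)*(-7) = ((12 + 16) - 15)*(-7) = (28 - 15)*(-7) = 13*(-7) = -91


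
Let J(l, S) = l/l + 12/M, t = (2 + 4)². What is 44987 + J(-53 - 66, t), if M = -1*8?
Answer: 89973/2 ≈ 44987.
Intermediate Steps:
M = -8
t = 36 (t = 6² = 36)
J(l, S) = -½ (J(l, S) = l/l + 12/(-8) = 1 + 12*(-⅛) = 1 - 3/2 = -½)
44987 + J(-53 - 66, t) = 44987 - ½ = 89973/2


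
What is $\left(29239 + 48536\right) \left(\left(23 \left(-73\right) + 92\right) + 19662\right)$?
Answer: $1405783125$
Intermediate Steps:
$\left(29239 + 48536\right) \left(\left(23 \left(-73\right) + 92\right) + 19662\right) = 77775 \left(\left(-1679 + 92\right) + 19662\right) = 77775 \left(-1587 + 19662\right) = 77775 \cdot 18075 = 1405783125$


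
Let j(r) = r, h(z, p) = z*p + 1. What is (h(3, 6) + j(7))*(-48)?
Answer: -1248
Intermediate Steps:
h(z, p) = 1 + p*z (h(z, p) = p*z + 1 = 1 + p*z)
(h(3, 6) + j(7))*(-48) = ((1 + 6*3) + 7)*(-48) = ((1 + 18) + 7)*(-48) = (19 + 7)*(-48) = 26*(-48) = -1248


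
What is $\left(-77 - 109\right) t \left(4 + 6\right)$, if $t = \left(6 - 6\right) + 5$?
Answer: $-9300$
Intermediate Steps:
$t = 5$ ($t = \left(6 - 6\right) + 5 = 0 + 5 = 5$)
$\left(-77 - 109\right) t \left(4 + 6\right) = \left(-77 - 109\right) 5 \left(4 + 6\right) = - 186 \cdot 5 \cdot 10 = \left(-186\right) 50 = -9300$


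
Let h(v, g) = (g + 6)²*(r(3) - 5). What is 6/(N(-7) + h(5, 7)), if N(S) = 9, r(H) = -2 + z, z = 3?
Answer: -6/667 ≈ -0.0089955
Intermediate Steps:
r(H) = 1 (r(H) = -2 + 3 = 1)
h(v, g) = -4*(6 + g)² (h(v, g) = (g + 6)²*(1 - 5) = (6 + g)²*(-4) = -4*(6 + g)²)
6/(N(-7) + h(5, 7)) = 6/(9 - 4*(6 + 7)²) = 6/(9 - 4*13²) = 6/(9 - 4*169) = 6/(9 - 676) = 6/(-667) = -1/667*6 = -6/667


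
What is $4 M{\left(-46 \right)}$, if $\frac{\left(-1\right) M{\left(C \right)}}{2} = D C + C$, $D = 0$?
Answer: $368$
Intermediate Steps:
$M{\left(C \right)} = - 2 C$ ($M{\left(C \right)} = - 2 \left(0 C + C\right) = - 2 \left(0 + C\right) = - 2 C$)
$4 M{\left(-46 \right)} = 4 \left(\left(-2\right) \left(-46\right)\right) = 4 \cdot 92 = 368$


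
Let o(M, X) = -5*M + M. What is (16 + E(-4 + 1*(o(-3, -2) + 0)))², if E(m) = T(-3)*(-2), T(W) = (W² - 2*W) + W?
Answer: 64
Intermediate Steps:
T(W) = W² - W
o(M, X) = -4*M
E(m) = -24 (E(m) = -3*(-1 - 3)*(-2) = -3*(-4)*(-2) = 12*(-2) = -24)
(16 + E(-4 + 1*(o(-3, -2) + 0)))² = (16 - 24)² = (-8)² = 64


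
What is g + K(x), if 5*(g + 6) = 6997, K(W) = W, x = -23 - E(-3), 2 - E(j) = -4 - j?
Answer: 6837/5 ≈ 1367.4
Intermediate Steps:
E(j) = 6 + j (E(j) = 2 - (-4 - j) = 2 + (4 + j) = 6 + j)
x = -26 (x = -23 - (6 - 3) = -23 - 1*3 = -23 - 3 = -26)
g = 6967/5 (g = -6 + (1/5)*6997 = -6 + 6997/5 = 6967/5 ≈ 1393.4)
g + K(x) = 6967/5 - 26 = 6837/5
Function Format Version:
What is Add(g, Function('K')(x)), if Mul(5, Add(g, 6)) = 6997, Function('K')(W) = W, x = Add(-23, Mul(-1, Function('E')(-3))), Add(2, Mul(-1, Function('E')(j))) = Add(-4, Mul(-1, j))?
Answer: Rational(6837, 5) ≈ 1367.4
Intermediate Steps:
Function('E')(j) = Add(6, j) (Function('E')(j) = Add(2, Mul(-1, Add(-4, Mul(-1, j)))) = Add(2, Add(4, j)) = Add(6, j))
x = -26 (x = Add(-23, Mul(-1, Add(6, -3))) = Add(-23, Mul(-1, 3)) = Add(-23, -3) = -26)
g = Rational(6967, 5) (g = Add(-6, Mul(Rational(1, 5), 6997)) = Add(-6, Rational(6997, 5)) = Rational(6967, 5) ≈ 1393.4)
Add(g, Function('K')(x)) = Add(Rational(6967, 5), -26) = Rational(6837, 5)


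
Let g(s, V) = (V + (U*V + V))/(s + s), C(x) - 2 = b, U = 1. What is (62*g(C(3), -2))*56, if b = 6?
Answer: -1302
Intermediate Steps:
C(x) = 8 (C(x) = 2 + 6 = 8)
g(s, V) = 3*V/(2*s) (g(s, V) = (V + (1*V + V))/(s + s) = (V + (V + V))/((2*s)) = (V + 2*V)*(1/(2*s)) = (3*V)*(1/(2*s)) = 3*V/(2*s))
(62*g(C(3), -2))*56 = (62*((3/2)*(-2)/8))*56 = (62*((3/2)*(-2)*(1/8)))*56 = (62*(-3/8))*56 = -93/4*56 = -1302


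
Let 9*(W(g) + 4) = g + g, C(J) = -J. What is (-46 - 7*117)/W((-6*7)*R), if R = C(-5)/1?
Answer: 2595/152 ≈ 17.072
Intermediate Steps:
R = 5 (R = -1*(-5)/1 = 5*1 = 5)
W(g) = -4 + 2*g/9 (W(g) = -4 + (g + g)/9 = -4 + (2*g)/9 = -4 + 2*g/9)
(-46 - 7*117)/W((-6*7)*R) = (-46 - 7*117)/(-4 + 2*(-6*7*5)/9) = (-46 - 819)/(-4 + 2*(-42*5)/9) = -865/(-4 + (2/9)*(-210)) = -865/(-4 - 140/3) = -865/(-152/3) = -865*(-3/152) = 2595/152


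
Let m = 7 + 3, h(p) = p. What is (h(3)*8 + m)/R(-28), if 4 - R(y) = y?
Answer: 17/16 ≈ 1.0625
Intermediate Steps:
R(y) = 4 - y
m = 10
(h(3)*8 + m)/R(-28) = (3*8 + 10)/(4 - 1*(-28)) = (24 + 10)/(4 + 28) = 34/32 = 34*(1/32) = 17/16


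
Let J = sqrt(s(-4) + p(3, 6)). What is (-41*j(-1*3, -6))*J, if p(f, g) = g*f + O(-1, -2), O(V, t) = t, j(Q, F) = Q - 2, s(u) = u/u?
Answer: 205*sqrt(17) ≈ 845.24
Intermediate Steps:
s(u) = 1
j(Q, F) = -2 + Q
p(f, g) = -2 + f*g (p(f, g) = g*f - 2 = f*g - 2 = -2 + f*g)
J = sqrt(17) (J = sqrt(1 + (-2 + 3*6)) = sqrt(1 + (-2 + 18)) = sqrt(1 + 16) = sqrt(17) ≈ 4.1231)
(-41*j(-1*3, -6))*J = (-41*(-2 - 1*3))*sqrt(17) = (-41*(-2 - 3))*sqrt(17) = (-41*(-5))*sqrt(17) = 205*sqrt(17)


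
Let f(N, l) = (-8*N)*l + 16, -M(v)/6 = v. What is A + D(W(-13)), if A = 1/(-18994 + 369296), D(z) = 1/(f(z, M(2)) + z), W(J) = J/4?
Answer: -1400011/419311494 ≈ -0.0033388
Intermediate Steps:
M(v) = -6*v
f(N, l) = 16 - 8*N*l (f(N, l) = -8*N*l + 16 = 16 - 8*N*l)
W(J) = J/4 (W(J) = J*(1/4) = J/4)
D(z) = 1/(16 + 97*z) (D(z) = 1/((16 - 8*z*(-6*2)) + z) = 1/((16 - 8*z*(-12)) + z) = 1/((16 + 96*z) + z) = 1/(16 + 97*z))
A = 1/350302 ≈ 2.8547e-6
A + D(W(-13)) = 1/350302 + 1/(16 + 97*((1/4)*(-13))) = 1/350302 + 1/(16 + 97*(-13/4)) = 1/350302 + 1/(16 - 1261/4) = 1/350302 + 1/(-1197/4) = 1/350302 - 4/1197 = -1400011/419311494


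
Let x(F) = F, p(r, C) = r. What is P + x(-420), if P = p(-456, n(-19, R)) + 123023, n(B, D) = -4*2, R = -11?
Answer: 122147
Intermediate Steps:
n(B, D) = -8
P = 122567 (P = -456 + 123023 = 122567)
P + x(-420) = 122567 - 420 = 122147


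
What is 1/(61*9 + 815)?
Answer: 1/1364 ≈ 0.00073314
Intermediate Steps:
1/(61*9 + 815) = 1/(549 + 815) = 1/1364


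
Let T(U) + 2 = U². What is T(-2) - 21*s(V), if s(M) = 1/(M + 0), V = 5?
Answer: -11/5 ≈ -2.2000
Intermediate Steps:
s(M) = 1/M
T(U) = -2 + U²
T(-2) - 21*s(V) = (-2 + (-2)²) - 21/5 = (-2 + 4) - 21*⅕ = 2 - 21/5 = -11/5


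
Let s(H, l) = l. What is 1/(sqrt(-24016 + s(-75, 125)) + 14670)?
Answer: 14670/215232791 - I*sqrt(23891)/215232791 ≈ 6.8159e-5 - 7.1814e-7*I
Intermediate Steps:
1/(sqrt(-24016 + s(-75, 125)) + 14670) = 1/(sqrt(-24016 + 125) + 14670) = 1/(sqrt(-23891) + 14670) = 1/(I*sqrt(23891) + 14670) = 1/(14670 + I*sqrt(23891))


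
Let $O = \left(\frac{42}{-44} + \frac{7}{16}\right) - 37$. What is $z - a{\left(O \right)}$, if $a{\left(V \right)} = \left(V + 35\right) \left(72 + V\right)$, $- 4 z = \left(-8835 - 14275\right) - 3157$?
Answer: $\frac{206100215}{30976} \approx 6653.5$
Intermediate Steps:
$z = \frac{26267}{4}$ ($z = - \frac{\left(-8835 - 14275\right) - 3157}{4} = - \frac{-23110 - 3157}{4} = \left(- \frac{1}{4}\right) \left(-26267\right) = \frac{26267}{4} \approx 6566.8$)
$O = - \frac{6603}{176}$ ($O = \left(42 \left(- \frac{1}{44}\right) + 7 \cdot \frac{1}{16}\right) - 37 = \left(- \frac{21}{22} + \frac{7}{16}\right) - 37 = - \frac{91}{176} - 37 = - \frac{6603}{176} \approx -37.517$)
$a{\left(V \right)} = \left(35 + V\right) \left(72 + V\right)$
$z - a{\left(O \right)} = \frac{26267}{4} - \left(2520 + \left(- \frac{6603}{176}\right)^{2} + 107 \left(- \frac{6603}{176}\right)\right) = \frac{26267}{4} - \left(2520 + \frac{43599609}{30976} - \frac{706521}{176}\right) = \frac{26267}{4} - - \frac{2688567}{30976} = \frac{26267}{4} + \frac{2688567}{30976} = \frac{206100215}{30976}$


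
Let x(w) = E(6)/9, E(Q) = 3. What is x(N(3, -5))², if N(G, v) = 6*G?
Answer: ⅑ ≈ 0.11111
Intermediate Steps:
x(w) = ⅓ (x(w) = 3/9 = 3*(⅑) = ⅓)
x(N(3, -5))² = (⅓)² = ⅑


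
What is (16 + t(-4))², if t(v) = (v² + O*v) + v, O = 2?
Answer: 400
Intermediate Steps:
t(v) = v² + 3*v (t(v) = (v² + 2*v) + v = v² + 3*v)
(16 + t(-4))² = (16 - 4*(3 - 4))² = (16 - 4*(-1))² = (16 + 4)² = 20² = 400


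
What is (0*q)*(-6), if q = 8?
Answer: 0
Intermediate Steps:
(0*q)*(-6) = (0*8)*(-6) = 0*(-6) = 0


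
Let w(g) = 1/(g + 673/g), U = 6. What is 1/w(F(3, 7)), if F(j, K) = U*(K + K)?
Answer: 7729/84 ≈ 92.012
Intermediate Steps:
F(j, K) = 12*K (F(j, K) = 6*(K + K) = 6*(2*K) = 12*K)
1/w(F(3, 7)) = 1/((12*7)/(673 + (12*7)²)) = 1/(84/(673 + 84²)) = 1/(84/(673 + 7056)) = 1/(84/7729) = 7729/84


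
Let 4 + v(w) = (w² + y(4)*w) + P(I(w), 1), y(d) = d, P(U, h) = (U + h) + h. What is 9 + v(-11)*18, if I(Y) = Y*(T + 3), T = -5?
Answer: 1755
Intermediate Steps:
I(Y) = -2*Y (I(Y) = Y*(-5 + 3) = Y*(-2) = -2*Y)
P(U, h) = U + 2*h
v(w) = -2 + w² + 2*w (v(w) = -4 + ((w² + 4*w) + (-2*w + 2*1)) = -4 + ((w² + 4*w) + (-2*w + 2)) = -4 + ((w² + 4*w) + (2 - 2*w)) = -4 + (2 + w² + 2*w) = -2 + w² + 2*w)
9 + v(-11)*18 = 9 + (-2 + (-11)² + 2*(-11))*18 = 9 + (-2 + 121 - 22)*18 = 9 + 97*18 = 9 + 1746 = 1755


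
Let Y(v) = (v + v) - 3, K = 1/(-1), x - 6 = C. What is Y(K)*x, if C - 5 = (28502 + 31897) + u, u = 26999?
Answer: -437045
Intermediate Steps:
C = 87403 (C = 5 + ((28502 + 31897) + 26999) = 5 + (60399 + 26999) = 5 + 87398 = 87403)
x = 87409 (x = 6 + 87403 = 87409)
K = -1
Y(v) = -3 + 2*v (Y(v) = 2*v - 3 = -3 + 2*v)
Y(K)*x = (-3 + 2*(-1))*87409 = (-3 - 2)*87409 = -5*87409 = -437045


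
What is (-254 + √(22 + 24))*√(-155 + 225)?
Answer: √70*(-254 + √46) ≈ -2068.4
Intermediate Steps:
(-254 + √(22 + 24))*√(-155 + 225) = (-254 + √46)*√70 = √70*(-254 + √46)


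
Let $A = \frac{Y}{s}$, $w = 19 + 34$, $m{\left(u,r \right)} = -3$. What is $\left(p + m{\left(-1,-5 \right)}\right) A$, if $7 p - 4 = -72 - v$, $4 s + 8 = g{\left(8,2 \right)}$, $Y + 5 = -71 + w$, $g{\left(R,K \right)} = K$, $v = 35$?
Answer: $- \frac{5704}{21} \approx -271.62$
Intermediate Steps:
$w = 53$
$Y = -23$ ($Y = -5 + \left(-71 + 53\right) = -5 - 18 = -23$)
$s = - \frac{3}{2}$ ($s = -2 + \frac{1}{4} \cdot 2 = -2 + \frac{1}{2} = - \frac{3}{2} \approx -1.5$)
$p = - \frac{103}{7}$ ($p = \frac{4}{7} + \frac{-72 - 35}{7} = \frac{4}{7} + \frac{1}{7} \left(-107\right) = \frac{4}{7} - \frac{107}{7} = - \frac{103}{7} \approx -14.714$)
$A = \frac{46}{3}$ ($A = - \frac{23}{- \frac{3}{2}} = \left(-23\right) \left(- \frac{2}{3}\right) = \frac{46}{3} \approx 15.333$)
$\left(p + m{\left(-1,-5 \right)}\right) A = \left(- \frac{103}{7} - 3\right) \frac{46}{3} = \left(- \frac{124}{7}\right) \frac{46}{3} = - \frac{5704}{21}$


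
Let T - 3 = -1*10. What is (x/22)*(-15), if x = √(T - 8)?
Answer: -15*I*√15/22 ≈ -2.6407*I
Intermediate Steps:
T = -7 (T = 3 - 1*10 = 3 - 10 = -7)
x = I*√15 (x = √(-7 - 8) = √(-15) = I*√15 ≈ 3.873*I)
(x/22)*(-15) = ((I*√15)/22)*(-15) = (I*√15/22)*(-15) = -15*I*√15/22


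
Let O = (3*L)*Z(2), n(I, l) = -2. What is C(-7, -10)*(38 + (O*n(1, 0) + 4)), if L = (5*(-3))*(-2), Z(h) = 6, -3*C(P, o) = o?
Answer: -3460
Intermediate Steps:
C(P, o) = -o/3
L = 30 (L = -15*(-2) = 30)
O = 540 (O = (3*30)*6 = 90*6 = 540)
C(-7, -10)*(38 + (O*n(1, 0) + 4)) = (-1/3*(-10))*(38 + (540*(-2) + 4)) = 10*(38 + (-1080 + 4))/3 = 10*(38 - 1076)/3 = (10/3)*(-1038) = -3460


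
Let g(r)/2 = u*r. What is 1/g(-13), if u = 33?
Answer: -1/858 ≈ -0.0011655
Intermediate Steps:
g(r) = 66*r (g(r) = 2*(33*r) = 66*r)
1/g(-13) = 1/(66*(-13)) = 1/(-858) = -1/858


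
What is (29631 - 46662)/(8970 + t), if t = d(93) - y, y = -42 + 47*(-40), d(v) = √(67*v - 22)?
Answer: -26500236/16947065 + 2433*√6209/16947065 ≈ -1.5524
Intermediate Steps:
d(v) = √(-22 + 67*v)
y = -1922 (y = -42 - 1880 = -1922)
t = 1922 + √6209 (t = √(-22 + 67*93) - 1*(-1922) = √(-22 + 6231) + 1922 = √6209 + 1922 = 1922 + √6209 ≈ 2000.8)
(29631 - 46662)/(8970 + t) = (29631 - 46662)/(8970 + (1922 + √6209)) = -17031/(10892 + √6209)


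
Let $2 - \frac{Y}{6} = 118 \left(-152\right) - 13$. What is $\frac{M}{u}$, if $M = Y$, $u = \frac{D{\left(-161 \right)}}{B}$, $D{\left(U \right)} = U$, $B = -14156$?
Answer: $\frac{1524686136}{161} \approx 9.4701 \cdot 10^{6}$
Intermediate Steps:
$u = \frac{161}{14156}$ ($u = - \frac{161}{-14156} = \left(-161\right) \left(- \frac{1}{14156}\right) = \frac{161}{14156} \approx 0.011373$)
$Y = 107706$ ($Y = 12 - 6 \left(118 \left(-152\right) - 13\right) = 12 - 6 \left(-17936 - 13\right) = 12 - -107694 = 12 + 107694 = 107706$)
$M = 107706$
$\frac{M}{u} = \frac{107706}{\frac{161}{14156}} = 107706 \cdot \frac{14156}{161} = \frac{1524686136}{161}$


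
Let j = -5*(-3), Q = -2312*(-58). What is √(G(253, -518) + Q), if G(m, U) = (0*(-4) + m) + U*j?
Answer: √126579 ≈ 355.78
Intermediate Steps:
Q = 134096
j = 15
G(m, U) = m + 15*U (G(m, U) = (0*(-4) + m) + U*15 = (0 + m) + 15*U = m + 15*U)
√(G(253, -518) + Q) = √((253 + 15*(-518)) + 134096) = √((253 - 7770) + 134096) = √(-7517 + 134096) = √126579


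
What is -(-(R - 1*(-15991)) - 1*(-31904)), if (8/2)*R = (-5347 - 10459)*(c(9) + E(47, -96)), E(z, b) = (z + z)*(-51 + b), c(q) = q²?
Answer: 108531685/2 ≈ 5.4266e+7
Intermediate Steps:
E(z, b) = 2*z*(-51 + b) (E(z, b) = (2*z)*(-51 + b) = 2*z*(-51 + b))
R = 108563511/2 (R = ((-5347 - 10459)*(9² + 2*47*(-51 - 96)))/4 = (-15806*(81 + 2*47*(-147)))/4 = (-15806*(81 - 13818))/4 = (-15806*(-13737))/4 = (¼)*217127022 = 108563511/2 ≈ 5.4282e+7)
-(-(R - 1*(-15991)) - 1*(-31904)) = -(-(108563511/2 - 1*(-15991)) - 1*(-31904)) = -(-(108563511/2 + 15991) + 31904) = -(-1*108595493/2 + 31904) = -(-108595493/2 + 31904) = -1*(-108531685/2) = 108531685/2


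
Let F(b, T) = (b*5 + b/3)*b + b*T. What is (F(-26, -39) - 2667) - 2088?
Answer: -407/3 ≈ -135.67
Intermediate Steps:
F(b, T) = 16*b²/3 + T*b (F(b, T) = (5*b + b*(⅓))*b + T*b = (5*b + b/3)*b + T*b = (16*b/3)*b + T*b = 16*b²/3 + T*b)
(F(-26, -39) - 2667) - 2088 = ((⅓)*(-26)*(3*(-39) + 16*(-26)) - 2667) - 2088 = ((⅓)*(-26)*(-117 - 416) - 2667) - 2088 = ((⅓)*(-26)*(-533) - 2667) - 2088 = (13858/3 - 2667) - 2088 = 5857/3 - 2088 = -407/3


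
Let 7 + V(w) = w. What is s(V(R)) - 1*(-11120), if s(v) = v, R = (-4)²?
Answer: 11129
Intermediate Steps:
R = 16
V(w) = -7 + w
s(V(R)) - 1*(-11120) = (-7 + 16) - 1*(-11120) = 9 + 11120 = 11129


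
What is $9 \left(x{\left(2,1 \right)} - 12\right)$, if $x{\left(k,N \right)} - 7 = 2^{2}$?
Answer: $-9$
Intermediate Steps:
$x{\left(k,N \right)} = 11$ ($x{\left(k,N \right)} = 7 + 2^{2} = 7 + 4 = 11$)
$9 \left(x{\left(2,1 \right)} - 12\right) = 9 \left(11 - 12\right) = 9 \left(-1\right) = -9$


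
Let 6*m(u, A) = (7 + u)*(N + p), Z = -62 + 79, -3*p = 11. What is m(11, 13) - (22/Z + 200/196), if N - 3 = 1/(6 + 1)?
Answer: -3237/833 ≈ -3.8860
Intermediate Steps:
p = -11/3 (p = -⅓*11 = -11/3 ≈ -3.6667)
Z = 17
N = 22/7 (N = 3 + 1/(6 + 1) = 3 + 1/7 = 3 + ⅐ = 22/7 ≈ 3.1429)
m(u, A) = -11/18 - 11*u/126 (m(u, A) = ((7 + u)*(22/7 - 11/3))/6 = ((7 + u)*(-11/21))/6 = (-11/3 - 11*u/21)/6 = -11/18 - 11*u/126)
m(11, 13) - (22/Z + 200/196) = (-11/18 - 11/126*11) - (22/17 + 200/196) = (-11/18 - 121/126) - (22*(1/17) + 200*(1/196)) = -11/7 - (22/17 + 50/49) = -11/7 - 1*1928/833 = -11/7 - 1928/833 = -3237/833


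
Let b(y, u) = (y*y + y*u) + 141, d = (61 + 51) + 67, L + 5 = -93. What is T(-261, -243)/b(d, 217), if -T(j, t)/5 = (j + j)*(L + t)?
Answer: -59334/4735 ≈ -12.531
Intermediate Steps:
L = -98 (L = -5 - 93 = -98)
T(j, t) = -10*j*(-98 + t) (T(j, t) = -5*(j + j)*(-98 + t) = -5*2*j*(-98 + t) = -10*j*(-98 + t))
d = 179 (d = 112 + 67 = 179)
b(y, u) = 141 + y**2 + u*y (b(y, u) = (y**2 + u*y) + 141 = 141 + y**2 + u*y)
T(-261, -243)/b(d, 217) = (10*(-261)*(98 - 1*(-243)))/(141 + 179**2 + 217*179) = (10*(-261)*(98 + 243))/(141 + 32041 + 38843) = (10*(-261)*341)/71025 = -890010*1/71025 = -59334/4735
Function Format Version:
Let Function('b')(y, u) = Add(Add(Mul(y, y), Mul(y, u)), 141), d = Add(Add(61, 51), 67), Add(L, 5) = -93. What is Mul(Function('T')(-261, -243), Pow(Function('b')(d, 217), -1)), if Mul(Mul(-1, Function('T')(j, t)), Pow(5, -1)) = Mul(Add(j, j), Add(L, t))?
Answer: Rational(-59334, 4735) ≈ -12.531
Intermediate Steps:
L = -98 (L = Add(-5, -93) = -98)
Function('T')(j, t) = Mul(-10, j, Add(-98, t)) (Function('T')(j, t) = Mul(-5, Mul(Add(j, j), Add(-98, t))) = Mul(-5, Mul(Mul(2, j), Add(-98, t))) = Mul(-5, Mul(2, j, Add(-98, t))) = Mul(-10, j, Add(-98, t)))
d = 179 (d = Add(112, 67) = 179)
Function('b')(y, u) = Add(141, Pow(y, 2), Mul(u, y)) (Function('b')(y, u) = Add(Add(Pow(y, 2), Mul(u, y)), 141) = Add(141, Pow(y, 2), Mul(u, y)))
Mul(Function('T')(-261, -243), Pow(Function('b')(d, 217), -1)) = Mul(Mul(10, -261, Add(98, Mul(-1, -243))), Pow(Add(141, Pow(179, 2), Mul(217, 179)), -1)) = Mul(Mul(10, -261, Add(98, 243)), Pow(Add(141, 32041, 38843), -1)) = Mul(Mul(10, -261, 341), Pow(71025, -1)) = Mul(-890010, Rational(1, 71025)) = Rational(-59334, 4735)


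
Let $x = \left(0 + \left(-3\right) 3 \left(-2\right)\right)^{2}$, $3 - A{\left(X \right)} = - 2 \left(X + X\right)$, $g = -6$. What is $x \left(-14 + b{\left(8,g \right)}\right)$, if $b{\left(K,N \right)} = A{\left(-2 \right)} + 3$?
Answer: $-5184$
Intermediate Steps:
$A{\left(X \right)} = 3 + 4 X$ ($A{\left(X \right)} = 3 - - 2 \left(X + X\right) = 3 - - 2 \cdot 2 X = 3 - - 4 X = 3 + 4 X$)
$b{\left(K,N \right)} = -2$ ($b{\left(K,N \right)} = \left(3 + 4 \left(-2\right)\right) + 3 = \left(3 - 8\right) + 3 = -5 + 3 = -2$)
$x = 324$ ($x = \left(0 - -18\right)^{2} = \left(0 + 18\right)^{2} = 18^{2} = 324$)
$x \left(-14 + b{\left(8,g \right)}\right) = 324 \left(-14 - 2\right) = 324 \left(-16\right) = -5184$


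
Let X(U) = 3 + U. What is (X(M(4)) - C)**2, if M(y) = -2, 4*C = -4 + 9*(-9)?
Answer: 7921/16 ≈ 495.06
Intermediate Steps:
C = -85/4 (C = (-4 + 9*(-9))/4 = (-4 - 81)/4 = (1/4)*(-85) = -85/4 ≈ -21.250)
(X(M(4)) - C)**2 = ((3 - 2) - 1*(-85/4))**2 = (1 + 85/4)**2 = (89/4)**2 = 7921/16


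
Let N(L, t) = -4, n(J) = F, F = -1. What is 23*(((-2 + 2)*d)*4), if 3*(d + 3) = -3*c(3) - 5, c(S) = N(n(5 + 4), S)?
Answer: 0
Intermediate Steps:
n(J) = -1
c(S) = -4
d = -⅔ (d = -3 + (-3*(-4) - 5)/3 = -3 + (12 - 5)/3 = -3 + (⅓)*7 = -3 + 7/3 = -⅔ ≈ -0.66667)
23*(((-2 + 2)*d)*4) = 23*(((-2 + 2)*(-⅔))*4) = 23*((0*(-⅔))*4) = 23*(0*4) = 23*0 = 0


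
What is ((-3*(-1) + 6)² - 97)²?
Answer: 256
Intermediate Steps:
((-3*(-1) + 6)² - 97)² = ((3 + 6)² - 97)² = (9² - 97)² = (81 - 97)² = (-16)² = 256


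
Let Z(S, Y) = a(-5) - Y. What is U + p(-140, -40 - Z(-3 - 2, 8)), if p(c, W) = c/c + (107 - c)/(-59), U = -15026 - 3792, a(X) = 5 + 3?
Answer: -1110450/59 ≈ -18821.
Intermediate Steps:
a(X) = 8
Z(S, Y) = 8 - Y
U = -18818
p(c, W) = -48/59 + c/59 (p(c, W) = 1 + (107 - c)*(-1/59) = 1 + (-107/59 + c/59) = -48/59 + c/59)
U + p(-140, -40 - Z(-3 - 2, 8)) = -18818 + (-48/59 + (1/59)*(-140)) = -18818 + (-48/59 - 140/59) = -18818 - 188/59 = -1110450/59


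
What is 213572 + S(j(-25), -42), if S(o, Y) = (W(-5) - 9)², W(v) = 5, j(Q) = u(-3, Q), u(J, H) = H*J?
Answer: 213588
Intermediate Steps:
j(Q) = -3*Q (j(Q) = Q*(-3) = -3*Q)
S(o, Y) = 16 (S(o, Y) = (5 - 9)² = (-4)² = 16)
213572 + S(j(-25), -42) = 213572 + 16 = 213588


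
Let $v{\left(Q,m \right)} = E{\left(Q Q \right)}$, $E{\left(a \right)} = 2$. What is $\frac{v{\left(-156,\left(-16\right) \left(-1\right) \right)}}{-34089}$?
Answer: $- \frac{2}{34089} \approx -5.867 \cdot 10^{-5}$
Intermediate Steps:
$v{\left(Q,m \right)} = 2$
$\frac{v{\left(-156,\left(-16\right) \left(-1\right) \right)}}{-34089} = \frac{2}{-34089} = 2 \left(- \frac{1}{34089}\right) = - \frac{2}{34089}$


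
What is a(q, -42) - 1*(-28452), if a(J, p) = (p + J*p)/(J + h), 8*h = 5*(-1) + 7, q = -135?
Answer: 2187588/77 ≈ 28410.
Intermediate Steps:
h = 1/4 (h = (5*(-1) + 7)/8 = (-5 + 7)/8 = (1/8)*2 = 1/4 ≈ 0.25000)
a(J, p) = (p + J*p)/(1/4 + J) (a(J, p) = (p + J*p)/(J + 1/4) = (p + J*p)/(1/4 + J))
a(q, -42) - 1*(-28452) = 4*(-42)*(1 - 135)/(1 + 4*(-135)) - 1*(-28452) = 4*(-42)*(-134)/(1 - 540) + 28452 = 4*(-42)*(-134)/(-539) + 28452 = 4*(-42)*(-1/539)*(-134) + 28452 = -3216/77 + 28452 = 2187588/77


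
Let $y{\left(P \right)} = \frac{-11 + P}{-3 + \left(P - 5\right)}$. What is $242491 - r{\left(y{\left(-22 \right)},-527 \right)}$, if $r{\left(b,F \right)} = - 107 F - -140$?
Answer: $185962$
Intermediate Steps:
$y{\left(P \right)} = \frac{-11 + P}{-8 + P}$ ($y{\left(P \right)} = \frac{-11 + P}{-3 + \left(P - 5\right)} = \frac{-11 + P}{-3 + \left(-5 + P\right)} = \frac{-11 + P}{-8 + P}$)
$r{\left(b,F \right)} = 140 - 107 F$ ($r{\left(b,F \right)} = - 107 F + 140 = 140 - 107 F$)
$242491 - r{\left(y{\left(-22 \right)},-527 \right)} = 242491 - \left(140 - -56389\right) = 242491 - \left(140 + 56389\right) = 242491 - 56529 = 185962$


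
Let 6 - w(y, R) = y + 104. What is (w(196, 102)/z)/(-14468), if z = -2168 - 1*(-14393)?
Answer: 49/29478550 ≈ 1.6622e-6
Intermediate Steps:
w(y, R) = -98 - y (w(y, R) = 6 - (y + 104) = 6 - (104 + y) = 6 + (-104 - y) = -98 - y)
z = 12225 (z = -2168 + 14393 = 12225)
(w(196, 102)/z)/(-14468) = ((-98 - 1*196)/12225)/(-14468) = ((-98 - 196)*(1/12225))*(-1/14468) = -294*1/12225*(-1/14468) = -98/4075*(-1/14468) = 49/29478550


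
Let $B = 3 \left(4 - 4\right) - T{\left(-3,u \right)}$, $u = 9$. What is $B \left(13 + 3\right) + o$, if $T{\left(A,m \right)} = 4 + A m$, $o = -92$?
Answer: $276$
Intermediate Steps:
$B = 23$ ($B = 3 \left(4 - 4\right) - \left(4 - 27\right) = 3 \cdot 0 - \left(4 - 27\right) = 0 - -23 = 0 + 23 = 23$)
$B \left(13 + 3\right) + o = 23 \left(13 + 3\right) - 92 = 23 \cdot 16 - 92 = 368 - 92 = 276$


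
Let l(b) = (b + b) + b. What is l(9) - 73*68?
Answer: -4937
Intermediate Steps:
l(b) = 3*b (l(b) = 2*b + b = 3*b)
l(9) - 73*68 = 3*9 - 73*68 = 27 - 4964 = -4937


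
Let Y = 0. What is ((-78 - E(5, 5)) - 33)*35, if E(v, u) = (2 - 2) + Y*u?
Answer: -3885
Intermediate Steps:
E(v, u) = 0 (E(v, u) = (2 - 2) + 0*u = 0 + 0 = 0)
((-78 - E(5, 5)) - 33)*35 = ((-78 - 1*0) - 33)*35 = ((-78 + 0) - 33)*35 = (-78 - 33)*35 = -111*35 = -3885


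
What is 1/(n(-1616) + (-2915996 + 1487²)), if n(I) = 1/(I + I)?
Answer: -3232/2278000865 ≈ -1.4188e-6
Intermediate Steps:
n(I) = 1/(2*I)
1/(n(-1616) + (-2915996 + 1487²)) = 1/((½)/(-1616) + (-2915996 + 1487²)) = 1/((½)*(-1/1616) + (-2915996 + 2211169)) = 1/(-1/3232 - 704827) = 1/(-2278000865/3232) = -3232/2278000865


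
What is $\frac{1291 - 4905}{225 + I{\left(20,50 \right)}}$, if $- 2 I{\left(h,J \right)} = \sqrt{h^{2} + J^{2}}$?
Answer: $- \frac{16263}{998} - \frac{1807 \sqrt{29}}{4990} \approx -18.246$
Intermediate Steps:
$I{\left(h,J \right)} = - \frac{\sqrt{J^{2} + h^{2}}}{2}$ ($I{\left(h,J \right)} = - \frac{\sqrt{h^{2} + J^{2}}}{2} = - \frac{\sqrt{J^{2} + h^{2}}}{2}$)
$\frac{1291 - 4905}{225 + I{\left(20,50 \right)}} = \frac{1291 - 4905}{225 - \frac{\sqrt{50^{2} + 20^{2}}}{2}} = - \frac{3614}{225 - \frac{\sqrt{2500 + 400}}{2}} = - \frac{3614}{225 - \frac{\sqrt{2900}}{2}} = - \frac{3614}{225 - \frac{10 \sqrt{29}}{2}} = - \frac{3614}{225 - 5 \sqrt{29}}$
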